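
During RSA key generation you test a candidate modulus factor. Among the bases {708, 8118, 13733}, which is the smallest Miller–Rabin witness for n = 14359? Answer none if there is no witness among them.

n − 1 = 14358 = 2^1 · 7179, so s = 1 and d = 7179.
Base 708: x_0 = 708^7179 mod 14359 = 148. x_0 ∉ {1, 14358} and s = 1, so 708 is a Miller–Rabin witness and 14359 is composite.
Base 8118: x_0 = 8118^7179 mod 14359 = 10077. x_0 ∉ {1, 14358} and s = 1, so 8118 is a Miller–Rabin witness and 14359 is composite.
Base 13733: x_0 = 13733^7179 mod 14359 = 12626. x_0 ∉ {1, 14358} and s = 1, so 13733 is a Miller–Rabin witness and 14359 is composite.
The smallest witness among the given bases is 708.

708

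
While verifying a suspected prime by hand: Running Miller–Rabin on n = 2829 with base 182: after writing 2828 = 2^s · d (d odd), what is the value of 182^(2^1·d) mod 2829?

754

n − 1 = 2828 = 2^2 · 707, so s = 2 and d = 707.
By repeated squaring, 182^707 ≡ 1349 (mod 2829).
x_0 = 1349.
x_1 = 1349^2 mod 2829 = 754.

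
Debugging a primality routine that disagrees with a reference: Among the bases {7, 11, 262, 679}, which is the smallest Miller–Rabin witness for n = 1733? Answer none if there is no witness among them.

none

n − 1 = 1732 = 2^2 · 433, so s = 2 and d = 433.
Base 7: x_0 = 7^433 mod 1733 = 1. x_0 = 1, so 7 is not a witness.
Base 11: x_0 = 11^433 mod 1733 = 410. x_0 is neither 1 nor 1732, so continue squaring. x_1 = 410^2 mod 1733 = 1732. x_1 ≡ −1, so 11 is not a witness.
Base 262: x_0 = 262^433 mod 1733 = 1732. x_0 = 1732 ≡ −1, so 262 is not a witness.
Base 679: x_0 = 679^433 mod 1733 = 410. x_0 is neither 1 nor 1732, so continue squaring. x_1 = 410^2 mod 1733 = 1732. x_1 ≡ −1, so 679 is not a witness.
No listed base is a witness for 1733.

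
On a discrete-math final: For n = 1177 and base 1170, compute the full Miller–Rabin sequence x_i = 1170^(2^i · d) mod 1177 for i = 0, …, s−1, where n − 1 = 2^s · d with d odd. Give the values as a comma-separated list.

1083, 597, 955

n − 1 = 1176 = 2^3 · 147, so s = 3 and d = 147.
x_0 = 1170^147 mod 1177 = 1083.
x_1 = 1083^2 mod 1177 = 597.
x_2 = 597^2 mod 1177 = 955.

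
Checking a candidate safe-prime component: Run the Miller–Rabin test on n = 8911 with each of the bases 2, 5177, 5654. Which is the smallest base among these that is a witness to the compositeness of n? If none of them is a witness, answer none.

2

n − 1 = 8910 = 2^1 · 4455, so s = 1 and d = 4455.
Base 2: x_0 = 2^4455 mod 8911 = 6364. x_0 ∉ {1, 8910} and s = 1, so 2 is a Miller–Rabin witness and 8911 is composite.
Base 5177: x_0 = 5177^4455 mod 8911 = 267. x_0 ∉ {1, 8910} and s = 1, so 5177 is a Miller–Rabin witness and 8911 is composite.
Base 5654: x_0 = 5654^4455 mod 8911 = 2547. x_0 ∉ {1, 8910} and s = 1, so 5654 is a Miller–Rabin witness and 8911 is composite.
The smallest witness among the given bases is 2.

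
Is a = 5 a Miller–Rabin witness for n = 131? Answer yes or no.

n − 1 = 130 = 2^1 · 65, so s = 1 and d = 65.
By repeated squaring, 5^65 ≡ 1 (mod 131).
x_0 = 5^65 mod 131 = 1.
x_0 = 1, so 5 is not a witness.

no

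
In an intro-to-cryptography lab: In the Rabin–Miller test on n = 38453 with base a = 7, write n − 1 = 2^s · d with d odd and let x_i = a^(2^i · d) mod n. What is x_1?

1

n − 1 = 38452 = 2^2 · 9613, so s = 2 and d = 9613.
By repeated squaring, 7^9613 ≡ 38452 (mod 38453).
x_0 = 38452.
x_1 = 38452^2 mod 38453 = 1.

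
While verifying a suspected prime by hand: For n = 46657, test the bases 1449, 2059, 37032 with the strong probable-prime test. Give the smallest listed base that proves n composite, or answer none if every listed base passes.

n − 1 = 46656 = 2^6 · 729, so s = 6 and d = 729.
Base 1449: x_0 = 1449^729 mod 46657 = 41150. x_0 is neither 1 nor 46656, so continue squaring. x_1 = 41150^2 mod 46657 = 46656. x_1 ≡ −1, so 1449 is not a witness.
Base 2059: x_0 = 2059^729 mod 46657 = 36106. x_0 is neither 1 nor 46656, so continue squaring. x_1 = 36106^2 mod 46657 = 46656. x_1 ≡ −1, so 2059 is not a witness.
Base 37032: x_0 = 37032^729 mod 46657 = 5507. x_0 is neither 1 nor 46656, so continue squaring. x_1 = 5507^2 mod 46657 = 46656. x_1 ≡ −1, so 37032 is not a witness.
No listed base is a witness for 46657.

none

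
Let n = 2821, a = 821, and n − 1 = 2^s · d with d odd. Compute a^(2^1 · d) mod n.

1520

n − 1 = 2820 = 2^2 · 705, so s = 2 and d = 705.
x_0 = 821^705 mod 2821 = 2696.
x_1 = 2696^2 mod 2821 = 1520.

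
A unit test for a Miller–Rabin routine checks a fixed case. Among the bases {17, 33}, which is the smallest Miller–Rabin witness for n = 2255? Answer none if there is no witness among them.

n − 1 = 2254 = 2^1 · 1127, so s = 1 and d = 1127.
Base 17: x_0 = 17^1127 mod 2255 = 833. x_0 ∉ {1, 2254} and s = 1, so 17 is a Miller–Rabin witness and 2255 is composite.
Base 33: x_0 = 33^1127 mod 2255 = 572. x_0 ∉ {1, 2254} and s = 1, so 33 is a Miller–Rabin witness and 2255 is composite.
The smallest witness among the given bases is 17.

17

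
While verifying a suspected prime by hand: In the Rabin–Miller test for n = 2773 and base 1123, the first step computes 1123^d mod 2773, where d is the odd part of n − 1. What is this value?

627

n − 1 = 2772 = 2^2 · 693, so s = 2 and d = 693.
Repeated squaring mod 2773: 1123^1 ≡ 1123, 1123^2 ≡ 2187, 1123^4 ≡ 2317, 1123^8 ≡ 2734, 1123^16 ≡ 1521, 1123^32 ≡ 759, 1123^64 ≡ 2070, 1123^128 ≡ 615, 1123^256 ≡ 1097, 1123^512 ≡ 2700.
693 = 512 + 128 + 32 + 16 + 4 + 1, so 1123^693 ≡ 2700·615·759·1521·2317·1123 ≡ 627 (mod 2773).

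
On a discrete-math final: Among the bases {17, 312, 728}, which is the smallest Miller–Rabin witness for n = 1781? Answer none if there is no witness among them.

17

n − 1 = 1780 = 2^2 · 445, so s = 2 and d = 445.
Base 17: x_0 = 17^445 mod 1781 = 1252. x_0 is neither 1 nor 1780, so continue squaring. x_1 = 1252^2 mod 1781 = 224. Reached i = s−1 = 1 without hitting −1: 17 is a Miller–Rabin witness and 1781 is composite.
Base 312: x_0 = 312^445 mod 1781 = 1716. x_0 is neither 1 nor 1780, so continue squaring. x_1 = 1716^2 mod 1781 = 663. Reached i = s−1 = 1 without hitting −1: 312 is a Miller–Rabin witness and 1781 is composite.
Base 728: x_0 = 728^445 mod 1781 = 1001. x_0 is neither 1 nor 1780, so continue squaring. x_1 = 1001^2 mod 1781 = 1079. Reached i = s−1 = 1 without hitting −1: 728 is a Miller–Rabin witness and 1781 is composite.
The smallest witness among the given bases is 17.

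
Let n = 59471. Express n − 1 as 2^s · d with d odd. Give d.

Halving: 59470 → 29735; 29735 is odd.
So 59470 = 2^1 · 29735.

29735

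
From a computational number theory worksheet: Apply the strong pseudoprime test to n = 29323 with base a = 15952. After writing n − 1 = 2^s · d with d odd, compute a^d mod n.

16659

n − 1 = 29322 = 2^1 · 14661, so s = 1 and d = 14661.
Repeated squaring mod 29323: 15952^1 ≡ 15952, 15952^2 ≡ 1310, 15952^4 ≡ 15366, 15952^8 ≡ 5160, 15952^16 ≡ 316, 15952^32 ≡ 11887, 15952^64 ≡ 22555, 15952^128 ≡ 3298, 15952^256 ≡ 27294, 15952^512 ≡ 11621, 15952^1024 ≡ 15226, 15952^2048 ≡ 3438, 15952^4096 ≡ 2675, 15952^8192 ≡ 813.
14661 = 8192 + 4096 + 2048 + 256 + 64 + 4 + 1, so 15952^14661 ≡ 813·2675·3438·27294·22555·15366·15952 ≡ 16659 (mod 29323).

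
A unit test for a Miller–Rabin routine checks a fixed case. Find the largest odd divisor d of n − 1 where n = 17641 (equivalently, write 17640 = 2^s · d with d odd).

2205

Halving: 17640 → 8820 → 4410 → 2205; 2205 is odd.
So 17640 = 2^3 · 2205.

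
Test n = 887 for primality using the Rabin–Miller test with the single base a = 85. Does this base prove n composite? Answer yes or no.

no

n − 1 = 886 = 2^1 · 443, so s = 1 and d = 443.
x_0 = 85^443 mod 887 = 1.
x_0 = 1, so 85 is not a witness.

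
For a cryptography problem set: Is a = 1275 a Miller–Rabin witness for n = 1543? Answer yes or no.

no

n − 1 = 1542 = 2^1 · 771, so s = 1 and d = 771.
By repeated squaring, 1275^771 ≡ 1542 (mod 1543).
x_0 = 1275^771 mod 1543 = 1542.
x_0 = 1542 ≡ −1, so 1275 is not a witness.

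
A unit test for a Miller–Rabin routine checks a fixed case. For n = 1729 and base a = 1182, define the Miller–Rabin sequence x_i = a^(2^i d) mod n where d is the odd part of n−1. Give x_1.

n − 1 = 1728 = 2^6 · 27, so s = 6 and d = 27.
x_0 = 1182^27 mod 1729 = 818.
x_1 = 818^2 mod 1729 = 1.

1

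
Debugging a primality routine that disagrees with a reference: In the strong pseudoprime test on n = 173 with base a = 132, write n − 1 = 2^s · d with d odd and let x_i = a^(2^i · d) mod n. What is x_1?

1

n − 1 = 172 = 2^2 · 43, so s = 2 and d = 43.
By repeated squaring, 132^43 ≡ 1 (mod 173).
x_0 = 1.
x_1 = 1^2 mod 173 = 1.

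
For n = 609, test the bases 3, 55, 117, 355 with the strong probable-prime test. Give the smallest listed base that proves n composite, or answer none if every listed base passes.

3

n − 1 = 608 = 2^5 · 19, so s = 5 and d = 19.
Base 3: x_0 = 3^19 mod 609 = 192. x_0 is neither 1 nor 608, so continue squaring. x_1 = 192^2 mod 609 = 324. x_2 = 324^2 mod 609 = 228. x_3 = 228^2 mod 609 = 219. x_4 = 219^2 mod 609 = 459. Reached i = s−1 = 4 without hitting −1: 3 is a Miller–Rabin witness and 609 is composite.
Base 55: x_0 = 55^19 mod 609 = 475. x_0 is neither 1 nor 608, so continue squaring. x_1 = 475^2 mod 609 = 295. x_2 = 295^2 mod 609 = 547. x_3 = 547^2 mod 609 = 190. x_4 = 190^2 mod 609 = 169. Reached i = s−1 = 4 without hitting −1: 55 is a Miller–Rabin witness and 609 is composite.
Base 117: x_0 = 117^19 mod 609 = 117. x_0 is neither 1 nor 608, so continue squaring. x_1 = 117^2 mod 609 = 291. x_2 = 291^2 mod 609 = 30. x_3 = 30^2 mod 609 = 291. x_4 = 291^2 mod 609 = 30. Reached i = s−1 = 4 without hitting −1: 117 is a Miller–Rabin witness and 609 is composite.
Base 355: x_0 = 355^19 mod 609 = 103. x_0 is neither 1 nor 608, so continue squaring. x_1 = 103^2 mod 609 = 256. x_2 = 256^2 mod 609 = 373. x_3 = 373^2 mod 609 = 277. x_4 = 277^2 mod 609 = 604. Reached i = s−1 = 4 without hitting −1: 355 is a Miller–Rabin witness and 609 is composite.
The smallest witness among the given bases is 3.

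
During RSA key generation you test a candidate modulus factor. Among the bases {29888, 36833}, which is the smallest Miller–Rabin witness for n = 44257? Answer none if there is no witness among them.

n − 1 = 44256 = 2^5 · 1383, so s = 5 and d = 1383.
Base 29888: x_0 = 29888^1383 mod 44257 = 43705. x_0 is neither 1 nor 44256, so continue squaring. x_1 = 43705^2 mod 44257 = 39162. x_2 = 39162^2 mod 44257 = 24423. x_3 = 24423^2 mod 44257 = 31340. x_4 = 31340^2 mod 44257 = 44256. x_4 ≡ −1, so 29888 is not a witness.
Base 36833: x_0 = 36833^1383 mod 44257 = 26713. x_0 is neither 1 nor 44256, so continue squaring. x_1 = 26713^2 mod 44257 = 28758. x_2 = 28758^2 mod 44257 = 36262. x_3 = 36262^2 mod 44257 = 12917. x_4 = 12917^2 mod 44257 = 44256. x_4 ≡ −1, so 36833 is not a witness.
No listed base is a witness for 44257.

none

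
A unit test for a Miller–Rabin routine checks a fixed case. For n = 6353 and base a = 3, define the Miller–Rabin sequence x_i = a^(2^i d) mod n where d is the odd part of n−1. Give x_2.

n − 1 = 6352 = 2^4 · 397, so s = 4 and d = 397.
x_0 = 3^397 mod 6353 = 6192.
x_1 = 6192^2 mod 6353 = 509.
x_2 = 509^2 mod 6353 = 4961.

4961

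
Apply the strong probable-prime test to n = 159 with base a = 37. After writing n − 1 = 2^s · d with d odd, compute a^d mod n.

37

n − 1 = 158 = 2^1 · 79, so s = 1 and d = 79.
Repeated squaring mod 159: 37^1 ≡ 37, 37^2 ≡ 97, 37^4 ≡ 28, 37^8 ≡ 148, 37^16 ≡ 121, 37^32 ≡ 13, 37^64 ≡ 10.
79 = 64 + 8 + 4 + 2 + 1, so 37^79 ≡ 10·148·28·97·37 ≡ 37 (mod 159).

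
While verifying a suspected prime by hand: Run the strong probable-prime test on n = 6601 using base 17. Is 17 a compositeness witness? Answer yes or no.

yes

n − 1 = 6600 = 2^3 · 825, so s = 3 and d = 825.
Repeated squaring mod 6601: 17^1 ≡ 17, 17^2 ≡ 289, 17^4 ≡ 4309, 17^8 ≡ 5469, 17^16 ≡ 830, 17^32 ≡ 2396, 17^64 ≡ 4547, 17^128 ≡ 877, 17^256 ≡ 3413, 17^512 ≡ 4405.
825 = 512 + 256 + 32 + 16 + 8 + 1, so 17^825 ≡ 4405·3413·2396·830·5469·17 ≡ 5795 (mod 6601).
x_0 = 17^825 mod 6601 = 5795.
x_0 is neither 1 nor 6600, so continue squaring.
x_1 = 5795^2 mod 6601 = 2738.
x_2 = 2738^2 mod 6601 = 4509.
Reached i = s−1 = 2 without hitting −1: 17 is a Miller–Rabin witness and 6601 is composite.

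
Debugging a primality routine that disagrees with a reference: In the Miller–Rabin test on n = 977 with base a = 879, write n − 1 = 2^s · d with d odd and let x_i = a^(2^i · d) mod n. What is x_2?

976

n − 1 = 976 = 2^4 · 61, so s = 4 and d = 61.
x_0 = 879^61 mod 977 = 227.
x_1 = 227^2 mod 977 = 725.
x_2 = 725^2 mod 977 = 976.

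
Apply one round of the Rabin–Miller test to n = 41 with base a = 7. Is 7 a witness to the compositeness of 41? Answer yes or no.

n − 1 = 40 = 2^3 · 5, so s = 3 and d = 5.
By repeated squaring, 7^5 ≡ 38 (mod 41).
x_0 = 7^5 mod 41 = 38.
x_0 is neither 1 nor 40, so continue squaring.
x_1 = 38^2 mod 41 = 9.
x_2 = 9^2 mod 41 = 40.
x_2 ≡ −1, so 7 is not a witness.

no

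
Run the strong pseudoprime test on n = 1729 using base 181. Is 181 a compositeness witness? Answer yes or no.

n − 1 = 1728 = 2^6 · 27, so s = 6 and d = 27.
x_0 = 181^27 mod 1729 = 1728.
x_0 = 1728 ≡ −1, so 181 is not a witness.

no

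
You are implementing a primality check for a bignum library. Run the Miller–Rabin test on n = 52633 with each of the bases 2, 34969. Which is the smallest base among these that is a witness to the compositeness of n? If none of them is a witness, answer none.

n − 1 = 52632 = 2^3 · 6579, so s = 3 and d = 6579.
Base 2: x_0 = 2^6579 mod 52633 = 1. x_0 = 1, so 2 is not a witness.
Base 34969: x_0 = 34969^6579 mod 52633 = 1. x_0 = 1, so 34969 is not a witness.
No listed base is a witness for 52633.

none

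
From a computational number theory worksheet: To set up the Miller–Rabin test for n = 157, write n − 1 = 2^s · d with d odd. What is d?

Halving: 156 → 78 → 39; 39 is odd.
So 156 = 2^2 · 39.

39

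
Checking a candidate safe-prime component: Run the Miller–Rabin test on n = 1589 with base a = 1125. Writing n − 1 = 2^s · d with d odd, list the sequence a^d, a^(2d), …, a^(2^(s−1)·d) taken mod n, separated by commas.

n − 1 = 1588 = 2^2 · 397, so s = 2 and d = 397.
x_0 = 1125^397 mod 1589 = 495.
x_1 = 495^2 mod 1589 = 319.

495, 319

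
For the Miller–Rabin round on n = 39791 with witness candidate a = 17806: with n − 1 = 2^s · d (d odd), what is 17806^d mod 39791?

39790

n − 1 = 39790 = 2^1 · 19895, so s = 1 and d = 19895.
17806^19895 mod 39791 = 39790.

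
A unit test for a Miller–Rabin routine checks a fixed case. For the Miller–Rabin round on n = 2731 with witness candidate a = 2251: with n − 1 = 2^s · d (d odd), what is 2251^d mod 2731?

2730

n − 1 = 2730 = 2^1 · 1365, so s = 1 and d = 1365.
By repeated squaring, 2251^1365 ≡ 2730 (mod 2731).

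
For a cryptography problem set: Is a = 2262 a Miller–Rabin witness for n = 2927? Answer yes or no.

no

n − 1 = 2926 = 2^1 · 1463, so s = 1 and d = 1463.
Repeated squaring mod 2927: 2262^1 ≡ 2262, 2262^2 ≡ 248, 2262^4 ≡ 37, 2262^8 ≡ 1369, 2262^16 ≡ 881, 2262^32 ≡ 506, 2262^64 ≡ 1387, 2262^128 ≡ 730, 2262^256 ≡ 186, 2262^512 ≡ 2399, 2262^1024 ≡ 719.
1463 = 1024 + 256 + 128 + 32 + 16 + 4 + 2 + 1, so 2262^1463 ≡ 719·186·730·506·881·37·248·2262 ≡ 1 (mod 2927).
x_0 = 2262^1463 mod 2927 = 1.
x_0 = 1, so 2262 is not a witness.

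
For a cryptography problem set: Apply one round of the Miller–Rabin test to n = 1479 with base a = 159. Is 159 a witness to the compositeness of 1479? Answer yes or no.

yes

n − 1 = 1478 = 2^1 · 739, so s = 1 and d = 739.
x_0 = 159^739 mod 1479 = 675.
x_0 ∉ {1, 1478} and s = 1, so 159 is a Miller–Rabin witness and 1479 is composite.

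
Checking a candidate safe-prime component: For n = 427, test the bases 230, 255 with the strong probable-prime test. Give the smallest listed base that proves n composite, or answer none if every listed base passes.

n − 1 = 426 = 2^1 · 213, so s = 1 and d = 213.
Base 230: x_0 = 230^213 mod 427 = 62. x_0 ∉ {1, 426} and s = 1, so 230 is a Miller–Rabin witness and 427 is composite.
Base 255: x_0 = 255^213 mod 427 = 377. x_0 ∉ {1, 426} and s = 1, so 255 is a Miller–Rabin witness and 427 is composite.
The smallest witness among the given bases is 230.

230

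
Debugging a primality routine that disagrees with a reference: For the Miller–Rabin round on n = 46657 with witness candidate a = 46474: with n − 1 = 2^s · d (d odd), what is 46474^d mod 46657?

39584

n − 1 = 46656 = 2^6 · 729, so s = 6 and d = 729.
46474^729 mod 46657 = 39584.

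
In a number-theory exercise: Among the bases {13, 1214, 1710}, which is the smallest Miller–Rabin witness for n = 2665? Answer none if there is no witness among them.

13

n − 1 = 2664 = 2^3 · 333, so s = 3 and d = 333.
Base 13: x_0 = 13^333 mod 2665 = 1118. x_0 is neither 1 nor 2664, so continue squaring. x_1 = 1118^2 mod 2665 = 39. x_2 = 39^2 mod 2665 = 1521. Reached i = s−1 = 2 without hitting −1: 13 is a Miller–Rabin witness and 2665 is composite.
Base 1214: x_0 = 1214^333 mod 2665 = 824. x_0 is neither 1 nor 2664, so continue squaring. x_1 = 824^2 mod 2665 = 2066. x_2 = 2066^2 mod 2665 = 1691. Reached i = s−1 = 2 without hitting −1: 1214 is a Miller–Rabin witness and 2665 is composite.
Base 1710: x_0 = 1710^333 mod 2665 = 1750. x_0 is neither 1 nor 2664, so continue squaring. x_1 = 1750^2 mod 2665 = 415. x_2 = 415^2 mod 2665 = 1665. Reached i = s−1 = 2 without hitting −1: 1710 is a Miller–Rabin witness and 2665 is composite.
The smallest witness among the given bases is 13.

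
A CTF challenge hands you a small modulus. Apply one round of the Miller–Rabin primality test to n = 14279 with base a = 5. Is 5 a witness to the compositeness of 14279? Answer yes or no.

yes

n − 1 = 14278 = 2^1 · 7139, so s = 1 and d = 7139.
x_0 = 5^7139 mod 14279 = 11930.
x_0 ∉ {1, 14278} and s = 1, so 5 is a Miller–Rabin witness and 14279 is composite.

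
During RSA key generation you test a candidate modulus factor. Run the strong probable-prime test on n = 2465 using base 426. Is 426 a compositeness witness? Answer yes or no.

no

n − 1 = 2464 = 2^5 · 77, so s = 5 and d = 77.
x_0 = 426^77 mod 2465 = 1.
x_0 = 1, so 426 is not a witness.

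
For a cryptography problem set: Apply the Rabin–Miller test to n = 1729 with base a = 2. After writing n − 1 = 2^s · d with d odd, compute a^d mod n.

645

n − 1 = 1728 = 2^6 · 27, so s = 6 and d = 27.
2^27 mod 1729 = 645.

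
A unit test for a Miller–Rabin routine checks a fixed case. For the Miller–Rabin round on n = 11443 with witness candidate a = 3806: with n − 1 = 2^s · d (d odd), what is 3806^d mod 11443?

1

n − 1 = 11442 = 2^1 · 5721, so s = 1 and d = 5721.
3806^5721 mod 11443 = 1.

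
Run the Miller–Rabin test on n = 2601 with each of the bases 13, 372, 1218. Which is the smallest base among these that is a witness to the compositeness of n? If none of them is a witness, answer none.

13

n − 1 = 2600 = 2^3 · 325, so s = 3 and d = 325.
Base 13: x_0 = 13^325 mod 2601 = 931. x_0 is neither 1 nor 2600, so continue squaring. x_1 = 931^2 mod 2601 = 628. x_2 = 628^2 mod 2601 = 1633. Reached i = s−1 = 2 without hitting −1: 13 is a Miller–Rabin witness and 2601 is composite.
Base 372: x_0 = 372^325 mod 2601 = 1413. x_0 is neither 1 nor 2600, so continue squaring. x_1 = 1413^2 mod 2601 = 1602. x_2 = 1602^2 mod 2601 = 1818. Reached i = s−1 = 2 without hitting −1: 372 is a Miller–Rabin witness and 2601 is composite.
Base 1218: x_0 = 1218^325 mod 2601 = 2475. x_0 is neither 1 nor 2600, so continue squaring. x_1 = 2475^2 mod 2601 = 270. x_2 = 270^2 mod 2601 = 72. Reached i = s−1 = 2 without hitting −1: 1218 is a Miller–Rabin witness and 2601 is composite.
The smallest witness among the given bases is 13.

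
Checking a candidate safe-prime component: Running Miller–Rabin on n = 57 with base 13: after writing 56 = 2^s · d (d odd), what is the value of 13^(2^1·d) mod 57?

43

n − 1 = 56 = 2^3 · 7, so s = 3 and d = 7.
Repeated squaring mod 57: 13^1 ≡ 13, 13^2 ≡ 55, 13^4 ≡ 4.
7 = 4 + 2 + 1, so 13^7 ≡ 4·55·13 ≡ 10 (mod 57).
x_0 = 10.
x_1 = 10^2 mod 57 = 43.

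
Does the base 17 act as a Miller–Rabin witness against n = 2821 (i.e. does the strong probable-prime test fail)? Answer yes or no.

no

n − 1 = 2820 = 2^2 · 705, so s = 2 and d = 705.
Repeated squaring mod 2821: 17^1 ≡ 17, 17^2 ≡ 289, 17^4 ≡ 1712, 17^8 ≡ 2746, 17^16 ≡ 2804, 17^32 ≡ 289, 17^64 ≡ 1712, 17^128 ≡ 2746, 17^256 ≡ 2804, 17^512 ≡ 289.
705 = 512 + 128 + 64 + 1, so 17^705 ≡ 289·2746·1712·17 ≡ 2820 (mod 2821).
x_0 = 17^705 mod 2821 = 2820.
x_0 = 2820 ≡ −1, so 17 is not a witness.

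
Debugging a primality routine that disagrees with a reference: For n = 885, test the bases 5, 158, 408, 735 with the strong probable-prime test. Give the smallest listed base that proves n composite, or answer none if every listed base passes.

5

n − 1 = 884 = 2^2 · 221, so s = 2 and d = 221.
Base 5: x_0 = 5^221 mod 885 = 770. x_0 is neither 1 nor 884, so continue squaring. x_1 = 770^2 mod 885 = 835. Reached i = s−1 = 1 without hitting −1: 5 is a Miller–Rabin witness and 885 is composite.
Base 158: x_0 = 158^221 mod 885 = 623. x_0 is neither 1 nor 884, so continue squaring. x_1 = 623^2 mod 885 = 499. Reached i = s−1 = 1 without hitting −1: 158 is a Miller–Rabin witness and 885 is composite.
Base 408: x_0 = 408^221 mod 885 = 528. x_0 is neither 1 nor 884, so continue squaring. x_1 = 528^2 mod 885 = 9. Reached i = s−1 = 1 without hitting −1: 408 is a Miller–Rabin witness and 885 is composite.
Base 735: x_0 = 735^221 mod 885 = 405. x_0 is neither 1 nor 884, so continue squaring. x_1 = 405^2 mod 885 = 300. Reached i = s−1 = 1 without hitting −1: 735 is a Miller–Rabin witness and 885 is composite.
The smallest witness among the given bases is 5.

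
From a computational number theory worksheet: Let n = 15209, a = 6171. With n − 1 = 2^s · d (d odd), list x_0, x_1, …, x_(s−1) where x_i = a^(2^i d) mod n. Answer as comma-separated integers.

n − 1 = 15208 = 2^3 · 1901, so s = 3 and d = 1901.
x_0 = 6171^1901 mod 15209 = 5209.
x_1 = 5209^2 mod 15209 = 825.
x_2 = 825^2 mod 15209 = 11429.

5209, 825, 11429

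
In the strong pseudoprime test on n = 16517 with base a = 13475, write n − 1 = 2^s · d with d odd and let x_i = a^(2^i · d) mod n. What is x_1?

15147

n − 1 = 16516 = 2^2 · 4129, so s = 2 and d = 4129.
x_0 = 13475^4129 mod 16517 = 9499.
x_1 = 9499^2 mod 16517 = 15147.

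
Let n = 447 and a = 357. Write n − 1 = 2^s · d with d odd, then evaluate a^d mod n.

n − 1 = 446 = 2^1 · 223, so s = 1 and d = 223.
Repeated squaring mod 447: 357^1 ≡ 357, 357^2 ≡ 54, 357^4 ≡ 234, 357^8 ≡ 222, 357^16 ≡ 114, 357^32 ≡ 33, 357^64 ≡ 195, 357^128 ≡ 30.
223 = 128 + 64 + 16 + 8 + 4 + 2 + 1, so 357^223 ≡ 30·195·114·222·234·54·357 ≡ 90 (mod 447).

90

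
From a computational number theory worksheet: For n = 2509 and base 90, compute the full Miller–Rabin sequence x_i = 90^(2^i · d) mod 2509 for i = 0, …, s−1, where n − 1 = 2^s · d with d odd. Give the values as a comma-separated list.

n − 1 = 2508 = 2^2 · 627, so s = 2 and d = 627.
x_0 = 90^627 mod 2509 = 2001.
x_1 = 2001^2 mod 2509 = 2146.

2001, 2146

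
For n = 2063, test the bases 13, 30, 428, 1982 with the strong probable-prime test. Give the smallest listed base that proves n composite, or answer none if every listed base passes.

n − 1 = 2062 = 2^1 · 1031, so s = 1 and d = 1031.
Base 13: x_0 = 13^1031 mod 2063 = 1. x_0 = 1, so 13 is not a witness.
Base 30: x_0 = 30^1031 mod 2063 = 2062. x_0 = 2062 ≡ −1, so 30 is not a witness.
Base 428: x_0 = 428^1031 mod 2063 = 2062. x_0 = 2062 ≡ −1, so 428 is not a witness.
Base 1982: x_0 = 1982^1031 mod 2063 = 2062. x_0 = 2062 ≡ −1, so 1982 is not a witness.
No listed base is a witness for 2063.

none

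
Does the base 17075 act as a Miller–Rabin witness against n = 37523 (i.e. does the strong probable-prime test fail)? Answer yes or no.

n − 1 = 37522 = 2^1 · 18761, so s = 1 and d = 18761.
x_0 = 17075^18761 mod 37523 = 17510.
x_0 ∉ {1, 37522} and s = 1, so 17075 is a Miller–Rabin witness and 37523 is composite.

yes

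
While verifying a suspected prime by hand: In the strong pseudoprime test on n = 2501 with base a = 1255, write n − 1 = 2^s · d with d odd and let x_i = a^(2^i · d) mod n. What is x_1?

n − 1 = 2500 = 2^2 · 625, so s = 2 and d = 625.
x_0 = 1255^625 mod 2501 = 1188.
x_1 = 1188^2 mod 2501 = 780.

780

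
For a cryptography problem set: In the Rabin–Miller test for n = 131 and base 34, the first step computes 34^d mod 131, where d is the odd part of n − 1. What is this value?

n − 1 = 130 = 2^1 · 65, so s = 1 and d = 65.
Repeated squaring mod 131: 34^1 ≡ 34, 34^2 ≡ 108, 34^4 ≡ 5, 34^8 ≡ 25, 34^16 ≡ 101, 34^32 ≡ 114, 34^64 ≡ 27.
65 = 64 + 1, so 34^65 ≡ 27·34 ≡ 1 (mod 131).

1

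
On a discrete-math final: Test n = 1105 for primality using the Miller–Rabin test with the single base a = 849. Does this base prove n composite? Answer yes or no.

no

n − 1 = 1104 = 2^4 · 69, so s = 4 and d = 69.
x_0 = 849^69 mod 1105 = 1104.
x_0 = 1104 ≡ −1, so 849 is not a witness.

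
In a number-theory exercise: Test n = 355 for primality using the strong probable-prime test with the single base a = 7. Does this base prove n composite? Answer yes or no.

n − 1 = 354 = 2^1 · 177, so s = 1 and d = 177.
By repeated squaring, 7^177 ≡ 22 (mod 355).
x_0 = 7^177 mod 355 = 22.
x_0 ∉ {1, 354} and s = 1, so 7 is a Miller–Rabin witness and 355 is composite.

yes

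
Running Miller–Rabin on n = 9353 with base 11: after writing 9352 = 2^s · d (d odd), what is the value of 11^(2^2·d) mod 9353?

2178

n − 1 = 9352 = 2^3 · 1169, so s = 3 and d = 1169.
x_0 = 11^1169 mod 9353 = 2724.
x_1 = 2724^2 mod 9353 = 3247.
x_2 = 3247^2 mod 9353 = 2178.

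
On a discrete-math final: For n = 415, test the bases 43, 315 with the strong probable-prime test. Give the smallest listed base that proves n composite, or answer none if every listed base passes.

n − 1 = 414 = 2^1 · 207, so s = 1 and d = 207.
Base 43: x_0 = 43^207 mod 415 = 392. x_0 ∉ {1, 414} and s = 1, so 43 is a Miller–Rabin witness and 415 is composite.
Base 315: x_0 = 315^207 mod 415 = 375. x_0 ∉ {1, 414} and s = 1, so 315 is a Miller–Rabin witness and 415 is composite.
The smallest witness among the given bases is 43.

43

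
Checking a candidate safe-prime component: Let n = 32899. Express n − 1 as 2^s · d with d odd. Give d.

Halving: 32898 → 16449; 16449 is odd.
So 32898 = 2^1 · 16449.

16449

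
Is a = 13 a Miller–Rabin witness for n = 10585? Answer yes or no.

n − 1 = 10584 = 2^3 · 1323, so s = 3 and d = 1323.
x_0 = 13^1323 mod 10585 = 6872.
x_0 is neither 1 nor 10584, so continue squaring.
x_1 = 6872^2 mod 10585 = 4699.
x_2 = 4699^2 mod 10585 = 291.
Reached i = s−1 = 2 without hitting −1: 13 is a Miller–Rabin witness and 10585 is composite.

yes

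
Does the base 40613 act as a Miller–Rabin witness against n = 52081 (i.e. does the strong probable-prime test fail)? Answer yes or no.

no

n − 1 = 52080 = 2^4 · 3255, so s = 4 and d = 3255.
x_0 = 40613^3255 mod 52081 = 8929.
x_0 is neither 1 nor 52080, so continue squaring.
x_1 = 8929^2 mod 52081 = 43111.
x_2 = 43111^2 mod 52081 = 47836.
x_3 = 47836^2 mod 52081 = 52080.
x_3 ≡ −1, so 40613 is not a witness.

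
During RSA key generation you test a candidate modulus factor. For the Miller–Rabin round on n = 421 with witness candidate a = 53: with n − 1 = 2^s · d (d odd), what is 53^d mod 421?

n − 1 = 420 = 2^2 · 105, so s = 2 and d = 105.
53^105 mod 421 = 29.

29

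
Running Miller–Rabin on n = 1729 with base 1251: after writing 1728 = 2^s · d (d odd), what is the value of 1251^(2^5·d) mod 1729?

1

n − 1 = 1728 = 2^6 · 27, so s = 6 and d = 27.
x_0 = 1251^27 mod 1729 = 1483.
x_1 = 1483^2 mod 1729 = 1.
x_2 = 1^2 mod 1729 = 1.
x_3 = 1^2 mod 1729 = 1.
x_4 = 1^2 mod 1729 = 1.
x_5 = 1^2 mod 1729 = 1.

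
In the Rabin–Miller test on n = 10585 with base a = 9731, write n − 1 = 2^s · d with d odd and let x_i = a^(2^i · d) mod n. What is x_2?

291

n − 1 = 10584 = 2^3 · 1323, so s = 3 and d = 1323.
Repeated squaring mod 10585: 9731^1 ≡ 9731, 9731^2 ≡ 9536, 9731^4 ≡ 10146, 9731^8 ≡ 2191, 9731^16 ≡ 5476, 9731^32 ≡ 9856, 9731^64 ≡ 2191, 9731^128 ≡ 5476, 9731^256 ≡ 9856, 9731^512 ≡ 2191, 9731^1024 ≡ 5476.
1323 = 1024 + 256 + 32 + 8 + 2 + 1, so 9731^1323 ≡ 5476·9856·9856·2191·9536·9731 ≡ 1596 (mod 10585).
x_0 = 1596.
x_1 = 1596^2 mod 10585 = 6816.
x_2 = 6816^2 mod 10585 = 291.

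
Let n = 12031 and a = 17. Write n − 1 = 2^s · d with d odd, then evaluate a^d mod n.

6398

n − 1 = 12030 = 2^1 · 6015, so s = 1 and d = 6015.
Repeated squaring mod 12031: 17^1 ≡ 17, 17^2 ≡ 289, 17^4 ≡ 11335, 17^8 ≡ 3176, 17^16 ≡ 4998, 17^32 ≡ 3648, 17^64 ≡ 1618, 17^128 ≡ 7197, 17^256 ≡ 3354, 17^512 ≡ 331, 17^1024 ≡ 1282, 17^2048 ≡ 7308, 17^4096 ≡ 1255.
6015 = 4096 + 1024 + 512 + 256 + 64 + 32 + 16 + 8 + 4 + 2 + 1, so 17^6015 ≡ 1255·1282·331·3354·1618·3648·4998·3176·11335·289·17 ≡ 6398 (mod 12031).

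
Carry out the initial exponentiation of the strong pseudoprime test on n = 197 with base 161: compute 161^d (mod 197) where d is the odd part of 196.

196

n − 1 = 196 = 2^2 · 49, so s = 2 and d = 49.
Repeated squaring mod 197: 161^1 ≡ 161, 161^2 ≡ 114, 161^4 ≡ 191, 161^8 ≡ 36, 161^16 ≡ 114, 161^32 ≡ 191.
49 = 32 + 16 + 1, so 161^49 ≡ 191·114·161 ≡ 196 (mod 197).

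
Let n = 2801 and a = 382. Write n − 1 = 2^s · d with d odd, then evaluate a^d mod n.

n − 1 = 2800 = 2^4 · 175, so s = 4 and d = 175.
By repeated squaring, 382^175 ≡ 619 (mod 2801).

619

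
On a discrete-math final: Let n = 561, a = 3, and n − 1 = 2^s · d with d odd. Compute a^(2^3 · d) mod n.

441

n − 1 = 560 = 2^4 · 35, so s = 4 and d = 35.
x_0 = 3^35 mod 561 = 78.
x_1 = 78^2 mod 561 = 474.
x_2 = 474^2 mod 561 = 276.
x_3 = 276^2 mod 561 = 441.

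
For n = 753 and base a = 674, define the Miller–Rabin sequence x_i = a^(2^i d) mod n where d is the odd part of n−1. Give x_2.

n − 1 = 752 = 2^4 · 47, so s = 4 and d = 47.
x_0 = 674^47 mod 753 = 485.
x_1 = 485^2 mod 753 = 289.
x_2 = 289^2 mod 753 = 691.

691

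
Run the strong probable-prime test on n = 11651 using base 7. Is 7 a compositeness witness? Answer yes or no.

yes

n − 1 = 11650 = 2^1 · 5825, so s = 1 and d = 5825.
x_0 = 7^5825 mod 11651 = 5156.
x_0 ∉ {1, 11650} and s = 1, so 7 is a Miller–Rabin witness and 11651 is composite.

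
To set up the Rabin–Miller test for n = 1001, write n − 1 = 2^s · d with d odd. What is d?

Halving: 1000 → 500 → 250 → 125; 125 is odd.
So 1000 = 2^3 · 125.

125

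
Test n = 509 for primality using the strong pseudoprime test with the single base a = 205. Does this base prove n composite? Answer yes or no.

no

n − 1 = 508 = 2^2 · 127, so s = 2 and d = 127.
Repeated squaring mod 509: 205^1 ≡ 205, 205^2 ≡ 287, 205^4 ≡ 420, 205^8 ≡ 286, 205^16 ≡ 356, 205^32 ≡ 504, 205^64 ≡ 25.
127 = 64 + 32 + 16 + 8 + 4 + 2 + 1, so 205^127 ≡ 25·504·356·286·420·287·205 ≡ 301 (mod 509).
x_0 = 205^127 mod 509 = 301.
x_0 is neither 1 nor 508, so continue squaring.
x_1 = 301^2 mod 509 = 508.
x_1 ≡ −1, so 205 is not a witness.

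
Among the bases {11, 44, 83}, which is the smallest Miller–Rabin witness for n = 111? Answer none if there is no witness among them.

n − 1 = 110 = 2^1 · 55, so s = 1 and d = 55.
Base 11: x_0 = 11^55 mod 111 = 11. x_0 ∉ {1, 110} and s = 1, so 11 is a Miller–Rabin witness and 111 is composite.
Base 44: x_0 = 44^55 mod 111 = 44. x_0 ∉ {1, 110} and s = 1, so 44 is a Miller–Rabin witness and 111 is composite.
Base 83: x_0 = 83^55 mod 111 = 83. x_0 ∉ {1, 110} and s = 1, so 83 is a Miller–Rabin witness and 111 is composite.
The smallest witness among the given bases is 11.

11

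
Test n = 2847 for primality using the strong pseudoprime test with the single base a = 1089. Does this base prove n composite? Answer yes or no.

yes

n − 1 = 2846 = 2^1 · 1423, so s = 1 and d = 1423.
Repeated squaring mod 2847: 1089^1 ≡ 1089, 1089^2 ≡ 1569, 1089^4 ≡ 1953, 1089^8 ≡ 2076, 1089^16 ≡ 2265, 1089^32 ≡ 2778, 1089^64 ≡ 1914, 1089^128 ≡ 2154, 1089^256 ≡ 1953, 1089^512 ≡ 2076, 1089^1024 ≡ 2265.
1423 = 1024 + 256 + 128 + 8 + 4 + 2 + 1, so 1089^1423 ≡ 2265·1953·2154·2076·1953·1569·1089 ≡ 2415 (mod 2847).
x_0 = 1089^1423 mod 2847 = 2415.
x_0 ∉ {1, 2846} and s = 1, so 1089 is a Miller–Rabin witness and 2847 is composite.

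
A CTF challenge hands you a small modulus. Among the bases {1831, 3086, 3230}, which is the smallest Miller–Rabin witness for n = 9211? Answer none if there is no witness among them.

none

n − 1 = 9210 = 2^1 · 4605, so s = 1 and d = 4605.
Base 1831: x_0 = 1831^4605 mod 9211 = 1. x_0 = 1, so 1831 is not a witness.
Base 3086: x_0 = 3086^4605 mod 9211 = 9210. x_0 = 9210 ≡ −1, so 3086 is not a witness.
Base 3230: x_0 = 3230^4605 mod 9211 = 1. x_0 = 1, so 3230 is not a witness.
No listed base is a witness for 9211.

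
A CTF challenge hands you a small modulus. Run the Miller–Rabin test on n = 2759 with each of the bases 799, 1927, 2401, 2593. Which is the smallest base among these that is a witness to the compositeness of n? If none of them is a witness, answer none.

n − 1 = 2758 = 2^1 · 1379, so s = 1 and d = 1379.
Base 799: x_0 = 799^1379 mod 2759 = 518. x_0 ∉ {1, 2758} and s = 1, so 799 is a Miller–Rabin witness and 2759 is composite.
Base 1927: x_0 = 1927^1379 mod 2759 = 2164. x_0 ∉ {1, 2758} and s = 1, so 1927 is a Miller–Rabin witness and 2759 is composite.
Base 2401: x_0 = 2401^1379 mod 2759 = 1942. x_0 ∉ {1, 2758} and s = 1, so 2401 is a Miller–Rabin witness and 2759 is composite.
Base 2593: x_0 = 2593^1379 mod 2759 = 2618. x_0 ∉ {1, 2758} and s = 1, so 2593 is a Miller–Rabin witness and 2759 is composite.
The smallest witness among the given bases is 799.

799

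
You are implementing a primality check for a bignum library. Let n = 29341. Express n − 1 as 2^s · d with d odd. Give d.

7335

Halving: 29340 → 14670 → 7335; 7335 is odd.
So 29340 = 2^2 · 7335.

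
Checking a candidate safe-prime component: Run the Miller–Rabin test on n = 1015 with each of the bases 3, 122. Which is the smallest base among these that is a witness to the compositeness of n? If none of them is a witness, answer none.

3

n − 1 = 1014 = 2^1 · 507, so s = 1 and d = 507.
Base 3: x_0 = 3^507 mod 1015 = 27. x_0 ∉ {1, 1014} and s = 1, so 3 is a Miller–Rabin witness and 1015 is composite.
Base 122: x_0 = 122^507 mod 1015 = 13. x_0 ∉ {1, 1014} and s = 1, so 122 is a Miller–Rabin witness and 1015 is composite.
The smallest witness among the given bases is 3.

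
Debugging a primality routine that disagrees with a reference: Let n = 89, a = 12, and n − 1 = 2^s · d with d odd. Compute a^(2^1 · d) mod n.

n − 1 = 88 = 2^3 · 11, so s = 3 and d = 11.
Repeated squaring mod 89: 12^1 ≡ 12, 12^2 ≡ 55, 12^4 ≡ 88, 12^8 ≡ 1.
11 = 8 + 2 + 1, so 12^11 ≡ 1·55·12 ≡ 37 (mod 89).
x_0 = 37.
x_1 = 37^2 mod 89 = 34.

34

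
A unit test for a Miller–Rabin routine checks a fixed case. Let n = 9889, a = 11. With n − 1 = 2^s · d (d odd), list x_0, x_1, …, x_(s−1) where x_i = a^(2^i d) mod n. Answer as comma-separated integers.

7029, 1397, 3476, 8107, 1155

n − 1 = 9888 = 2^5 · 309, so s = 5 and d = 309.
x_0 = 11^309 mod 9889 = 7029.
x_1 = 7029^2 mod 9889 = 1397.
x_2 = 1397^2 mod 9889 = 3476.
x_3 = 3476^2 mod 9889 = 8107.
x_4 = 8107^2 mod 9889 = 1155.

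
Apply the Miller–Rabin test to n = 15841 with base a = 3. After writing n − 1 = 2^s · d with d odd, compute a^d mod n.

n − 1 = 15840 = 2^5 · 495, so s = 5 and d = 495.
By repeated squaring, 3^495 ≡ 12802 (mod 15841).

12802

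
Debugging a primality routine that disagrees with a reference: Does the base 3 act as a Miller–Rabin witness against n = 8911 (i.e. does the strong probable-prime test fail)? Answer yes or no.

no

n − 1 = 8910 = 2^1 · 4455, so s = 1 and d = 4455.
Repeated squaring mod 8911: 3^1 ≡ 3, 3^2 ≡ 9, 3^4 ≡ 81, 3^8 ≡ 6561, 3^16 ≡ 6591, 3^32 ≡ 156, 3^64 ≡ 6514, 3^128 ≡ 6925, 3^256 ≡ 5534, 3^512 ≡ 6960, 3^1024 ≡ 1404, 3^2048 ≡ 1885, 3^4096 ≡ 6647.
4455 = 4096 + 256 + 64 + 32 + 4 + 2 + 1, so 3^4455 ≡ 6647·5534·6514·156·81·9·3 ≡ 8910 (mod 8911).
x_0 = 3^4455 mod 8911 = 8910.
x_0 = 8910 ≡ −1, so 3 is not a witness.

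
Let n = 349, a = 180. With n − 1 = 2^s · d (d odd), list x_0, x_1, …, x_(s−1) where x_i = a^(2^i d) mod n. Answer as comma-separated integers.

1, 1

n − 1 = 348 = 2^2 · 87, so s = 2 and d = 87.
x_0 = 180^87 mod 349 = 1.
x_1 = 1^2 mod 349 = 1.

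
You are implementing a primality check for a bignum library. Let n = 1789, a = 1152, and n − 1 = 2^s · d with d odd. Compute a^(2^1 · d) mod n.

1788

n − 1 = 1788 = 2^2 · 447, so s = 2 and d = 447.
Repeated squaring mod 1789: 1152^1 ≡ 1152, 1152^2 ≡ 1455, 1152^4 ≡ 638, 1152^8 ≡ 941, 1152^16 ≡ 1715, 1152^32 ≡ 109, 1152^64 ≡ 1147, 1152^128 ≡ 694, 1152^256 ≡ 395.
447 = 256 + 128 + 32 + 16 + 8 + 4 + 2 + 1, so 1152^447 ≡ 395·694·109·1715·941·638·1455·1152 ≡ 1065 (mod 1789).
x_0 = 1065.
x_1 = 1065^2 mod 1789 = 1788.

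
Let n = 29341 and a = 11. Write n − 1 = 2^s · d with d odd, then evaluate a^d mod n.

n − 1 = 29340 = 2^2 · 7335, so s = 2 and d = 7335.
11^7335 mod 29341 = 1331.

1331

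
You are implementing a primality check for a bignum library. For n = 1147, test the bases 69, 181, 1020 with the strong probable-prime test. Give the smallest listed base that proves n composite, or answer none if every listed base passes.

n − 1 = 1146 = 2^1 · 573, so s = 1 and d = 573.
Base 69: x_0 = 69^573 mod 1147 = 436. x_0 ∉ {1, 1146} and s = 1, so 69 is a Miller–Rabin witness and 1147 is composite.
Base 181: x_0 = 181^573 mod 1147 = 433. x_0 ∉ {1, 1146} and s = 1, so 181 is a Miller–Rabin witness and 1147 is composite.
Base 1020: x_0 = 1020^573 mod 1147 = 841. x_0 ∉ {1, 1146} and s = 1, so 1020 is a Miller–Rabin witness and 1147 is composite.
The smallest witness among the given bases is 69.

69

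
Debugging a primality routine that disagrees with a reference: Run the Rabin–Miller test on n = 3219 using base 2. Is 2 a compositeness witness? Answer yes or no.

yes

n − 1 = 3218 = 2^1 · 1609, so s = 1 and d = 1609.
Repeated squaring mod 3219: 2^1 ≡ 2, 2^2 ≡ 4, 2^4 ≡ 16, 2^8 ≡ 256, 2^16 ≡ 1156, 2^32 ≡ 451, 2^64 ≡ 604, 2^128 ≡ 1069, 2^256 ≡ 16, 2^512 ≡ 256, 2^1024 ≡ 1156.
1609 = 1024 + 512 + 64 + 8 + 1, so 2^1609 ≡ 1156·256·604·256·2 ≡ 797 (mod 3219).
x_0 = 2^1609 mod 3219 = 797.
x_0 ∉ {1, 3218} and s = 1, so 2 is a Miller–Rabin witness and 3219 is composite.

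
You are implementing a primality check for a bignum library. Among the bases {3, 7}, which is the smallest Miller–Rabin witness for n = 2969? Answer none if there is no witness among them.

none

n − 1 = 2968 = 2^3 · 371, so s = 3 and d = 371.
Base 3: x_0 = 3^371 mod 2969 = 2425. x_0 is neither 1 nor 2968, so continue squaring. x_1 = 2425^2 mod 2969 = 2005. x_2 = 2005^2 mod 2969 = 2968. x_2 ≡ −1, so 3 is not a witness.
Base 7: x_0 = 7^371 mod 2969 = 2005. x_0 is neither 1 nor 2968, so continue squaring. x_1 = 2005^2 mod 2969 = 2968. x_1 ≡ −1, so 7 is not a witness.
No listed base is a witness for 2969.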